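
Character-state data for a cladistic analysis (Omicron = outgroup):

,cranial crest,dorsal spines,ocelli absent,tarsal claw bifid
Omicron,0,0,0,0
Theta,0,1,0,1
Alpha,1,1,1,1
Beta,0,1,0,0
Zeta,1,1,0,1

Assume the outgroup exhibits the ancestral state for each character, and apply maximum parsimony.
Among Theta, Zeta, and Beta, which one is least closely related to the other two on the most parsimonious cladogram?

Beta

The outgroup has state '0' for every character, so '1' is the derived state throughout.
cranial crest: derived state '1' in Alpha and Zeta only — synapomorphy for {Alpha, Zeta}.
dorsal spines (derived state '1') is shared by all ingroup taxa — unites the whole ingroup.
ocelli absent: derived state '1' in Alpha only — an autapomorphy, so it tells us nothing about relationships among taxa.
Only Alpha, Theta, and Zeta show the derived state '1' for tarsal claw bifid, supporting them as a clade.
Most parsimonious ingroup topology: ((Theta,(Alpha,Zeta)),Beta).
Zeta and Theta share a more recent common ancestor with each other than either does with Beta, so Beta is the least closely related of the three.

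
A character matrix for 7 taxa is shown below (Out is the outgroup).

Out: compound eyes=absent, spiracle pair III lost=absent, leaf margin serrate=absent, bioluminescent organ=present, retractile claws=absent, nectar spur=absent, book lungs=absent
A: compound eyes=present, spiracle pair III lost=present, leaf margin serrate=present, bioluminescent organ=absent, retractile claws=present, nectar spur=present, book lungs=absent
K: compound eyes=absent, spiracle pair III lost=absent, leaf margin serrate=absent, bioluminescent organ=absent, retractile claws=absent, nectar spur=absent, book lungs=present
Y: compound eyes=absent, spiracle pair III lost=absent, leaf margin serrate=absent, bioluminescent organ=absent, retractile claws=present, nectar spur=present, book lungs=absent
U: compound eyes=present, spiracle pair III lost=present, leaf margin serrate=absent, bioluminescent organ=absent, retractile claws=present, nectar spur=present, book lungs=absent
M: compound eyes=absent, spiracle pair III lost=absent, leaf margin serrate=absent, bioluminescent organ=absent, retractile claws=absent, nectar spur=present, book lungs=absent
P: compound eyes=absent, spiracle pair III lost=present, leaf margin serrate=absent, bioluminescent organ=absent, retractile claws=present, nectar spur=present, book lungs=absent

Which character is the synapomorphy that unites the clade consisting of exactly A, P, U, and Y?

Character polarity is set by the outgroup: the derived state is whichever differs from the outgroup's state, so for bioluminescent organ the derived state is 'absent', and for the remaining characters it is 'present'.
Only A and U show the derived state 'present' for compound eyes, supporting them as a clade.
spiracle pair III lost (derived state 'present') is shared by A, P, and U — a synapomorphy uniting that clade.
leaf margin serrate (derived state 'present') is unique to A (autapomorphy; uninformative for grouping).
bioluminescent organ (derived state 'absent') is shared by all ingroup taxa — unites the whole ingroup.
retractile claws (derived state 'present') is shared by A, P, U, and Y — a synapomorphy uniting that clade.
Only A, M, P, U, and Y show the derived state 'present' for nectar spur, supporting them as a clade.
book lungs: derived state 'present' in K only — an autapomorphy, so it tells us nothing about relationships among taxa.
Most parsimonious ingroup topology: (((((A,U),P),Y),M),K).
The clade {A, P, U, Y} is supported by retractile claws: its derived state 'present' occurs in exactly those taxa and in no other taxon (including the outgroup).

retractile claws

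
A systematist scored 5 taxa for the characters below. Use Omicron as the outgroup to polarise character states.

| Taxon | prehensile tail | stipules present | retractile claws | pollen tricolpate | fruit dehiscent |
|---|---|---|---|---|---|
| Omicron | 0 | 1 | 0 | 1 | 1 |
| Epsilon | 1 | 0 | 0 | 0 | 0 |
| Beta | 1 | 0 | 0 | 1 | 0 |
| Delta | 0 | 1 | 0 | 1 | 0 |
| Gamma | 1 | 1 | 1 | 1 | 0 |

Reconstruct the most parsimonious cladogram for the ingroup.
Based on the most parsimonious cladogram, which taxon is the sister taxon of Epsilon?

Character polarity is set by the outgroup: the derived state is whichever differs from the outgroup's state, so for stipules present, pollen tricolpate, fruit dehiscent the derived state is '0', and for the remaining characters it is '1'.
prehensile tail: derived state '1' in Beta, Epsilon, and Gamma only — synapomorphy for {Beta, Epsilon, Gamma}.
stipules present (derived state '0') is shared by Beta and Epsilon — a synapomorphy uniting that clade.
retractile claws (derived state '1') is unique to Gamma (autapomorphy; uninformative for grouping).
pollen tricolpate (derived state '0') is unique to Epsilon (autapomorphy; uninformative for grouping).
All ingroup taxa share the derived state '0' for fruit dehiscent; it defines the ingroup but does not resolve relationships within it.
Most parsimonious ingroup topology: (((Epsilon,Beta),Gamma),Delta).
Epsilon and Beta form a cherry on this tree, so they are sister taxa.

Beta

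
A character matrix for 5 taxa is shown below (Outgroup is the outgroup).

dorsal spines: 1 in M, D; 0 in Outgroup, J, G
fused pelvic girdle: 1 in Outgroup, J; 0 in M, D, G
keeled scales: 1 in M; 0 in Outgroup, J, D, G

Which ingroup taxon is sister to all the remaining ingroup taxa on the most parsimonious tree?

J

Character polarity is set by the outgroup: the derived state is whichever differs from the outgroup's state, so for fused pelvic girdle the derived state is '0', and for the remaining characters it is '1'.
dorsal spines: derived state '1' in D and M only — synapomorphy for {D, M}.
Only D, G, and M show the derived state '0' for fused pelvic girdle, supporting them as a clade.
keeled scales (derived state '1') is unique to M (autapomorphy; uninformative for grouping).
Most parsimonious ingroup topology: (J,((M,D),G)).
J is sister to the clade containing all other ingroup taxa, so it is the earliest-diverging (most basal) ingroup lineage.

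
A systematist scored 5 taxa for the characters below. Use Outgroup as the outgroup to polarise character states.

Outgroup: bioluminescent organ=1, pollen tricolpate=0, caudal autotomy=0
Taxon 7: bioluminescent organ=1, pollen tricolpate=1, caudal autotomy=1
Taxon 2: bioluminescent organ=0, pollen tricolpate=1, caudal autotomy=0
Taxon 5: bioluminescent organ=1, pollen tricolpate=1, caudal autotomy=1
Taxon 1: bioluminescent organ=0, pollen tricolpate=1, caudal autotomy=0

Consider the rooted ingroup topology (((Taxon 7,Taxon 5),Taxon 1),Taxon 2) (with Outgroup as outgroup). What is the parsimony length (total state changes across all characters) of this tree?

Map each character onto (((Taxon 7,Taxon 5),Taxon 1),Taxon 2) (rooted by Outgroup) and count the minimum state changes it requires (Fitch parsimony):
bioluminescent organ: 2; pollen tricolpate: 1; caudal autotomy: 1.
Total tree length = 4.

4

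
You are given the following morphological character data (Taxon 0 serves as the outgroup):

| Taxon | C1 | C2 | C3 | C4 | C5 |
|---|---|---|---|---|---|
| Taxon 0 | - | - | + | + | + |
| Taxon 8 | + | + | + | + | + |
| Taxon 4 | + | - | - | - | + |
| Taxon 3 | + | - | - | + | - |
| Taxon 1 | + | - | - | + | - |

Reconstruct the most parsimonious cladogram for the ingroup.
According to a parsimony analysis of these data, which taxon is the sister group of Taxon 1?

Taxon 3

Character polarity is set by the outgroup: the derived state is whichever differs from the outgroup's state, so for C3, C4, C5 the derived state is '-', and for the remaining characters it is '+'.
All ingroup taxa share the derived state '+' for C1; it defines the ingroup but does not resolve relationships within it.
C2 (derived state '+') is unique to Taxon 8 (autapomorphy; uninformative for grouping).
Only Taxon 1, Taxon 3, and Taxon 4 show the derived state '-' for C3, supporting them as a clade.
C4: derived state '-' in Taxon 4 only — an autapomorphy, so it tells us nothing about relationships among taxa.
C5 (derived state '-') is shared by Taxon 1 and Taxon 3 — a synapomorphy uniting that clade.
Most parsimonious ingroup topology: (Taxon 8,(Taxon 4,(Taxon 3,Taxon 1))).
Taxon 1 and Taxon 3 form a cherry on this tree, so they are sister taxa.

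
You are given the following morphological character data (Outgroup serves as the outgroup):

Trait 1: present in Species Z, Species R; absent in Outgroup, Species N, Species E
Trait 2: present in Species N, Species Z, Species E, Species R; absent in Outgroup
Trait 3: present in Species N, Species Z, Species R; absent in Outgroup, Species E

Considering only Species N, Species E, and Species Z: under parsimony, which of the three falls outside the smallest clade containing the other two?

The outgroup has state 'absent' for every character, so 'present' is the derived state throughout.
Trait 1: derived state 'present' in Species R and Species Z only — synapomorphy for {Species R, Species Z}.
All ingroup taxa share the derived state 'present' for Trait 2; it defines the ingroup but does not resolve relationships within it.
Only Species N, Species R, and Species Z show the derived state 'present' for Trait 3, supporting them as a clade.
Most parsimonious ingroup topology: ((Species N,(Species Z,Species R)),Species E).
Species N and Species Z share a more recent common ancestor with each other than either does with Species E, so Species E is the least closely related of the three.

Species E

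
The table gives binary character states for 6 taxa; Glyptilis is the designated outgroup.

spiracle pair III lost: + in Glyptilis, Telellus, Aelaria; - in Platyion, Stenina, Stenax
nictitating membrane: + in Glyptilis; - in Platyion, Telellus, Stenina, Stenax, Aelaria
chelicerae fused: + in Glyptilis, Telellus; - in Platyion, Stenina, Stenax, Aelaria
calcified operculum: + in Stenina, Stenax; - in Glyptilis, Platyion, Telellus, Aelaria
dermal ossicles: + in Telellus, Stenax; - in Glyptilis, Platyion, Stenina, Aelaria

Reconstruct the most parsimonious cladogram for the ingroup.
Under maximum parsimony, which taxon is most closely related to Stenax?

Character polarity is set by the outgroup: the derived state is whichever differs from the outgroup's state, so for spiracle pair III lost, nictitating membrane, chelicerae fused the derived state is '-', and for the remaining characters it is '+'.
spiracle pair III lost (derived state '-') is shared by Platyion, Stenax, and Stenina — a synapomorphy uniting that clade.
nictitating membrane (derived state '-') is shared by all ingroup taxa — unites the whole ingroup.
chelicerae fused: derived state '-' in Aelaria, Platyion, Stenax, and Stenina only — synapomorphy for {Aelaria, Platyion, Stenax, Stenina}.
calcified operculum (derived state '+') is shared by Stenax and Stenina — a synapomorphy uniting that clade.
dermal ossicles groups Stenax and Telellus, which is incompatible with the clades supported by the remaining characters; treating it as convergent (homoplasy) costs fewer steps than any alternative tree.
Most parsimonious ingroup topology: (((Platyion,(Stenina,Stenax)),Aelaria),Telellus).
Stenax and Stenina form a cherry on this tree, so they are sister taxa.

Stenina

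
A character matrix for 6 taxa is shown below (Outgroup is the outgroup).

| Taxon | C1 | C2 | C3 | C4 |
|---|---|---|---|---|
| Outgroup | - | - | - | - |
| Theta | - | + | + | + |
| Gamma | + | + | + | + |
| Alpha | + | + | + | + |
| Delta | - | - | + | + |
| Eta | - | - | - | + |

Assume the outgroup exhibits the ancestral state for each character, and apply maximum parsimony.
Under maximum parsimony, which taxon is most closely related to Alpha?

Gamma

The outgroup has state '-' for every character, so '+' is the derived state throughout.
C1: derived state '+' in Alpha and Gamma only — synapomorphy for {Alpha, Gamma}.
C2 (derived state '+') is shared by Alpha, Gamma, and Theta — a synapomorphy uniting that clade.
C3: derived state '+' in Alpha, Delta, Gamma, and Theta only — synapomorphy for {Alpha, Delta, Gamma, Theta}.
All ingroup taxa share the derived state '+' for C4; it defines the ingroup but does not resolve relationships within it.
Most parsimonious ingroup topology: (((Theta,(Gamma,Alpha)),Delta),Eta).
Alpha and Gamma form a cherry on this tree, so they are sister taxa.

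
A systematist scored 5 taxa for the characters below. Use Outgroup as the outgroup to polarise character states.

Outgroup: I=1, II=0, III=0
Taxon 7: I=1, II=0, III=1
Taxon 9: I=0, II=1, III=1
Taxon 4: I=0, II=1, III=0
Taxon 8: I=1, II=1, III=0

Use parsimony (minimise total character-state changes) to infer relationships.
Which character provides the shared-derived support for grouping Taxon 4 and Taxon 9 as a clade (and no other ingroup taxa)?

Character polarity is set by the outgroup: the derived state is whichever differs from the outgroup's state, so for I the derived state is '0', and for the remaining characters it is '1'.
I: derived state '0' in Taxon 4 and Taxon 9 only — synapomorphy for {Taxon 4, Taxon 9}.
II (derived state '1') is shared by Taxon 4, Taxon 8, and Taxon 9 — a synapomorphy uniting that clade.
III groups Taxon 7 and Taxon 9, which is incompatible with the clades supported by the remaining characters; treating it as convergent (homoplasy) costs fewer steps than any alternative tree.
Most parsimonious ingroup topology: (Taxon 7,((Taxon 9,Taxon 4),Taxon 8)).
The clade {Taxon 4, Taxon 9} is supported by I: its derived state '0' occurs in exactly those taxa and in no other taxon (including the outgroup).

I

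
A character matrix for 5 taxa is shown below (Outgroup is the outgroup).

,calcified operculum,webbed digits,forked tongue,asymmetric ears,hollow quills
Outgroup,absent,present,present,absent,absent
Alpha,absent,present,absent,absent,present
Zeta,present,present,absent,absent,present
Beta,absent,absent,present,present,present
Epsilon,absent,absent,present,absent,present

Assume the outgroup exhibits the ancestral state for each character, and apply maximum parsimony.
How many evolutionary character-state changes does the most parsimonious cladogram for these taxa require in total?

5

Character polarity is set by the outgroup: the derived state is whichever differs from the outgroup's state, so for webbed digits, forked tongue the derived state is 'absent', and for the remaining characters it is 'present'.
calcified operculum: derived state 'present' in Zeta only — an autapomorphy, so it tells us nothing about relationships among taxa.
Only Beta and Epsilon show the derived state 'absent' for webbed digits, supporting them as a clade.
Only Alpha and Zeta show the derived state 'absent' for forked tongue, supporting them as a clade.
asymmetric ears: derived state 'present' in Beta only — an autapomorphy, so it tells us nothing about relationships among taxa.
All ingroup taxa share the derived state 'present' for hollow quills; it defines the ingroup but does not resolve relationships within it.
Most parsimonious ingroup topology: ((Alpha,Zeta),(Beta,Epsilon)).
Changes per character on this tree: calcified operculum: 1; webbed digits: 1; forked tongue: 1; asymmetric ears: 1; hollow quills: 1.
Total = 5.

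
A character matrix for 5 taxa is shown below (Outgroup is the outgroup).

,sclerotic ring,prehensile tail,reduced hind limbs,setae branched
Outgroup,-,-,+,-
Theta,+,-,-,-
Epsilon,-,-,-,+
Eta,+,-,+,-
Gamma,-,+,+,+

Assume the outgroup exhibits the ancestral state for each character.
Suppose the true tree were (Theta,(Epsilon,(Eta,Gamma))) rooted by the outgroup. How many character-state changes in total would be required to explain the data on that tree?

7

Map each character onto (Theta,(Epsilon,(Eta,Gamma))) (rooted by Outgroup) and count the minimum state changes it requires (Fitch parsimony):
sclerotic ring: 2; prehensile tail: 1; reduced hind limbs: 2; setae branched: 2.
Total tree length = 7.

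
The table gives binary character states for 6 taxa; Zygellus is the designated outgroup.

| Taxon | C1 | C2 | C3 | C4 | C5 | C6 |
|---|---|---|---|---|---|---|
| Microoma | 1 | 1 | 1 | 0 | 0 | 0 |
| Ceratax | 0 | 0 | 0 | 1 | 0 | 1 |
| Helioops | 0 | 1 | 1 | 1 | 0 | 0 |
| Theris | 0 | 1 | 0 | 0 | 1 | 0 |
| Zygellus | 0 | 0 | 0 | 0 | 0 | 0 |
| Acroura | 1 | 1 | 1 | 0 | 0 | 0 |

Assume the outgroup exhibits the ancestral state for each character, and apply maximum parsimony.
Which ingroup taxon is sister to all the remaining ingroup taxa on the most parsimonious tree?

The outgroup has state '0' for every character, so '1' is the derived state throughout.
Only Acroura and Microoma show the derived state '1' for C1, supporting them as a clade.
Only Acroura, Helioops, Microoma, and Theris show the derived state '1' for C2, supporting them as a clade.
C3: derived state '1' in Acroura, Helioops, and Microoma only — synapomorphy for {Acroura, Helioops, Microoma}.
C4 groups Ceratax and Helioops, which is incompatible with the clades supported by the remaining characters; treating it as convergent (homoplasy) costs fewer steps than any alternative tree.
C5: derived state '1' in Theris only — an autapomorphy, so it tells us nothing about relationships among taxa.
C6 (derived state '1') is unique to Ceratax (autapomorphy; uninformative for grouping).
Most parsimonious ingroup topology: (((Helioops,(Acroura,Microoma)),Theris),Ceratax).
Ceratax is sister to the clade containing all other ingroup taxa, so it is the earliest-diverging (most basal) ingroup lineage.

Ceratax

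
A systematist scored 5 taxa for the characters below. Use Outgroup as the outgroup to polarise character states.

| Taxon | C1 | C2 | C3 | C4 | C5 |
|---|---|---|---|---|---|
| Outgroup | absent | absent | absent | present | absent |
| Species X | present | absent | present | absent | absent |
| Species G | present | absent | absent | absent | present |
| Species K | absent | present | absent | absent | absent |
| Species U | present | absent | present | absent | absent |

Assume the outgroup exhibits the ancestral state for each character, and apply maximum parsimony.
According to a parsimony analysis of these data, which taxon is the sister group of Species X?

Character polarity is set by the outgroup: the derived state is whichever differs from the outgroup's state, so for C4 the derived state is 'absent', and for the remaining characters it is 'present'.
C1 (derived state 'present') is shared by Species G, Species U, and Species X — a synapomorphy uniting that clade.
C2 (derived state 'present') is unique to Species K (autapomorphy; uninformative for grouping).
C3: derived state 'present' in Species U and Species X only — synapomorphy for {Species U, Species X}.
All ingroup taxa share the derived state 'absent' for C4; it defines the ingroup but does not resolve relationships within it.
C5 (derived state 'present') is unique to Species G (autapomorphy; uninformative for grouping).
Most parsimonious ingroup topology: (((Species X,Species U),Species G),Species K).
Species X and Species U form a cherry on this tree, so they are sister taxa.

Species U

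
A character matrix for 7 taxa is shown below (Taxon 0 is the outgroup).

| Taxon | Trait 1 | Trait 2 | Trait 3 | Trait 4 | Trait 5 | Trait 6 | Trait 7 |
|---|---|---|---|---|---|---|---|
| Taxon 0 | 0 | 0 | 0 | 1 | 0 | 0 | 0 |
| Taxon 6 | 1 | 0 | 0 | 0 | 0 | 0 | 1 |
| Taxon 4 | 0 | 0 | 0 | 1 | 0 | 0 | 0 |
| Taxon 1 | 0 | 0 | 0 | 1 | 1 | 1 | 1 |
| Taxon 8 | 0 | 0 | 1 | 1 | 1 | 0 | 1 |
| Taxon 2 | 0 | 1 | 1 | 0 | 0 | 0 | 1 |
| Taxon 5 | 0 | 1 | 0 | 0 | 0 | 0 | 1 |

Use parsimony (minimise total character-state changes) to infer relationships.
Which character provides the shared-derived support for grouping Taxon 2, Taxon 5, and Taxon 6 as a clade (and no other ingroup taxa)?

Character polarity is set by the outgroup: the derived state is whichever differs from the outgroup's state, so for Trait 4 the derived state is '0', and for the remaining characters it is '1'.
Trait 1: derived state '1' in Taxon 6 only — an autapomorphy, so it tells us nothing about relationships among taxa.
Only Taxon 2 and Taxon 5 show the derived state '1' for Trait 2, supporting them as a clade.
Trait 3 (state '1') occurs in Taxon 2 and Taxon 8 but conflicts with the nesting implied by the other characters — most parsimoniously interpreted as homoplasy.
Only Taxon 2, Taxon 5, and Taxon 6 show the derived state '0' for Trait 4, supporting them as a clade.
Trait 5 (derived state '1') is shared by Taxon 1 and Taxon 8 — a synapomorphy uniting that clade.
Trait 6: derived state '1' in Taxon 1 only — an autapomorphy, so it tells us nothing about relationships among taxa.
Only Taxon 1, Taxon 2, Taxon 5, Taxon 6, and Taxon 8 show the derived state '1' for Trait 7, supporting them as a clade.
Most parsimonious ingroup topology: (((Taxon 6,(Taxon 2,Taxon 5)),(Taxon 1,Taxon 8)),Taxon 4).
The clade {Taxon 2, Taxon 5, Taxon 6} is supported by Trait 4: its derived state '0' occurs in exactly those taxa and in no other taxon (including the outgroup).

Trait 4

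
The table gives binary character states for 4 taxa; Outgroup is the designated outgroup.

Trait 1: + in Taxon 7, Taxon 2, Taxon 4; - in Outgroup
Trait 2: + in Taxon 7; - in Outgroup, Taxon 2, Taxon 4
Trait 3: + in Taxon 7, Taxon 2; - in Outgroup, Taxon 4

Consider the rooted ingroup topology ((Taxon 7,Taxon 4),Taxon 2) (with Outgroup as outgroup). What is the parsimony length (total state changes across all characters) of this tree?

4

Map each character onto ((Taxon 7,Taxon 4),Taxon 2) (rooted by Outgroup) and count the minimum state changes it requires (Fitch parsimony):
Trait 1: 1; Trait 2: 1; Trait 3: 2.
Total tree length = 4.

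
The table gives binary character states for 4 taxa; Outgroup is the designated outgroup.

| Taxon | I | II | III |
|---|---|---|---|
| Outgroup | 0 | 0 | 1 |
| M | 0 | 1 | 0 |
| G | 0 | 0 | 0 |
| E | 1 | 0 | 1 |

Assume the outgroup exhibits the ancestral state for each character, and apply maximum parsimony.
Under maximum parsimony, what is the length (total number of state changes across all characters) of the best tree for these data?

Character polarity is set by the outgroup: the derived state is whichever differs from the outgroup's state, so for III the derived state is '0', and for the remaining characters it is '1'.
I: derived state '1' in E only — an autapomorphy, so it tells us nothing about relationships among taxa.
II: derived state '1' in M only — an autapomorphy, so it tells us nothing about relationships among taxa.
Only G and M show the derived state '0' for III, supporting them as a clade.
Most parsimonious ingroup topology: ((M,G),E).
Changes per character on this tree: I: 1; II: 1; III: 1.
Total = 3.

3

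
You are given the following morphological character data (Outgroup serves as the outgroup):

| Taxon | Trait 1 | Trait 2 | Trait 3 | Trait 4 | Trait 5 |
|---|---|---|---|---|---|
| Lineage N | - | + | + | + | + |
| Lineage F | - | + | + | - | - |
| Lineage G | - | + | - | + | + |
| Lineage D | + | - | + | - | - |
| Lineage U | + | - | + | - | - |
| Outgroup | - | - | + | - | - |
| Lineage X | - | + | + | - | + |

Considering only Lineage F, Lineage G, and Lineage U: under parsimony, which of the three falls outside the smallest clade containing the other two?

Lineage U

Character polarity is set by the outgroup: the derived state is whichever differs from the outgroup's state, so for Trait 3 the derived state is '-', and for the remaining characters it is '+'.
Trait 1 (derived state '+') is shared by Lineage D and Lineage U — a synapomorphy uniting that clade.
Trait 2: derived state '+' in Lineage F, Lineage G, Lineage N, and Lineage X only — synapomorphy for {Lineage F, Lineage G, Lineage N, Lineage X}.
Trait 3: derived state '-' in Lineage G only — an autapomorphy, so it tells us nothing about relationships among taxa.
Trait 4 (derived state '+') is shared by Lineage G and Lineage N — a synapomorphy uniting that clade.
Trait 5 (derived state '+') is shared by Lineage G, Lineage N, and Lineage X — a synapomorphy uniting that clade.
Most parsimonious ingroup topology: ((Lineage F,((Lineage N,Lineage G),Lineage X)),(Lineage U,Lineage D)).
Lineage G and Lineage F share a more recent common ancestor with each other than either does with Lineage U, so Lineage U is the least closely related of the three.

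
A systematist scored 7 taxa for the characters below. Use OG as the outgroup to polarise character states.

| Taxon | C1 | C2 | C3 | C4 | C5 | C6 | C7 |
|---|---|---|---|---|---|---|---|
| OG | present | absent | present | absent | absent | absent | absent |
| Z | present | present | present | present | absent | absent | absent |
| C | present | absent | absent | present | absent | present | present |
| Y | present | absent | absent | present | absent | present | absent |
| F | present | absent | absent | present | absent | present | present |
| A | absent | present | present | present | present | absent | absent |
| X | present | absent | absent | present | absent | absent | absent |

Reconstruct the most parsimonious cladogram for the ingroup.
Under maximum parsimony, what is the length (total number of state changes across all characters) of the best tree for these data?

7

Character polarity is set by the outgroup: the derived state is whichever differs from the outgroup's state, so for C1, C3 the derived state is 'absent', and for the remaining characters it is 'present'.
C1 (derived state 'absent') is unique to A (autapomorphy; uninformative for grouping).
C2: derived state 'present' in A and Z only — synapomorphy for {A, Z}.
C3 (derived state 'absent') is shared by C, F, X, and Y — a synapomorphy uniting that clade.
C4 (derived state 'present') is shared by all ingroup taxa — unites the whole ingroup.
C5 (derived state 'present') is unique to A (autapomorphy; uninformative for grouping).
C6 (derived state 'present') is shared by C, F, and Y — a synapomorphy uniting that clade.
Only C and F show the derived state 'present' for C7, supporting them as a clade.
Most parsimonious ingroup topology: ((Z,A),(((C,F),Y),X)).
Changes per character on this tree: C1: 1; C2: 1; C3: 1; C4: 1; C5: 1; C6: 1; C7: 1.
Total = 7.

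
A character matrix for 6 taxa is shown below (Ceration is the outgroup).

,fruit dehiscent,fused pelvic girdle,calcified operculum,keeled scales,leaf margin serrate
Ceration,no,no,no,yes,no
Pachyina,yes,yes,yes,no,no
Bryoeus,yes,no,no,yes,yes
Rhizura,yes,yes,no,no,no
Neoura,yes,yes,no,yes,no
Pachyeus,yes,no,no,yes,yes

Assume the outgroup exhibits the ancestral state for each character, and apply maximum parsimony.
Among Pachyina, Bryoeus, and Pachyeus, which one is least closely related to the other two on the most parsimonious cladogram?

Character polarity is set by the outgroup: the derived state is whichever differs from the outgroup's state, so for keeled scales the derived state is 'no', and for the remaining characters it is 'yes'.
All ingroup taxa share the derived state 'yes' for fruit dehiscent; it defines the ingroup but does not resolve relationships within it.
fused pelvic girdle (derived state 'yes') is shared by Neoura, Pachyina, and Rhizura — a synapomorphy uniting that clade.
calcified operculum (derived state 'yes') is unique to Pachyina (autapomorphy; uninformative for grouping).
keeled scales: derived state 'no' in Pachyina and Rhizura only — synapomorphy for {Pachyina, Rhizura}.
leaf margin serrate (derived state 'yes') is shared by Bryoeus and Pachyeus — a synapomorphy uniting that clade.
Most parsimonious ingroup topology: (((Pachyina,Rhizura),Neoura),(Bryoeus,Pachyeus)).
Bryoeus and Pachyeus share a more recent common ancestor with each other than either does with Pachyina, so Pachyina is the least closely related of the three.

Pachyina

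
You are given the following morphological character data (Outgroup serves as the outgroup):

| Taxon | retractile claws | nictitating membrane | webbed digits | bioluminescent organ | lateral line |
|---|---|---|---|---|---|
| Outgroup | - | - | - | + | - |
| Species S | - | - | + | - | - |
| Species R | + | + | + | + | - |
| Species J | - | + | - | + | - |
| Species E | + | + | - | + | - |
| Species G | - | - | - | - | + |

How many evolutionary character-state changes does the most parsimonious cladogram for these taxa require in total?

Character polarity is set by the outgroup: the derived state is whichever differs from the outgroup's state, so for bioluminescent organ the derived state is '-', and for the remaining characters it is '+'.
retractile claws (derived state '+') is shared by Species E and Species R — a synapomorphy uniting that clade.
nictitating membrane (derived state '+') is shared by Species E, Species J, and Species R — a synapomorphy uniting that clade.
webbed digits groups Species R and Species S, which is incompatible with the clades supported by the remaining characters; treating it as convergent (homoplasy) costs fewer steps than any alternative tree.
Only Species G and Species S show the derived state '-' for bioluminescent organ, supporting them as a clade.
lateral line (derived state '+') is unique to Species G (autapomorphy; uninformative for grouping).
Most parsimonious ingroup topology: ((Species S,Species G),((Species R,Species E),Species J)).
Changes per character on this tree: retractile claws: 1; nictitating membrane: 1; webbed digits: 2; bioluminescent organ: 1; lateral line: 1.
Total = 6.

6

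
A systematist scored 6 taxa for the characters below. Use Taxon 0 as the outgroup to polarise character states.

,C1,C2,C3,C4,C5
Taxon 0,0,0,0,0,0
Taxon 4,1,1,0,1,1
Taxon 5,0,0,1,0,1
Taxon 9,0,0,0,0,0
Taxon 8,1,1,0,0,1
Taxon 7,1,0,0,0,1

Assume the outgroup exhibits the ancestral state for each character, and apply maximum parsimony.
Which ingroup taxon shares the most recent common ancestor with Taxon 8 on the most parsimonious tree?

Taxon 4

The outgroup has state '0' for every character, so '1' is the derived state throughout.
C1: derived state '1' in Taxon 4, Taxon 7, and Taxon 8 only — synapomorphy for {Taxon 4, Taxon 7, Taxon 8}.
Only Taxon 4 and Taxon 8 show the derived state '1' for C2, supporting them as a clade.
C3 (derived state '1') is unique to Taxon 5 (autapomorphy; uninformative for grouping).
C4: derived state '1' in Taxon 4 only — an autapomorphy, so it tells us nothing about relationships among taxa.
C5 (derived state '1') is shared by Taxon 4, Taxon 5, Taxon 7, and Taxon 8 — a synapomorphy uniting that clade.
Most parsimonious ingroup topology: ((((Taxon 4,Taxon 8),Taxon 7),Taxon 5),Taxon 9).
Taxon 8 and Taxon 4 form a cherry on this tree, so they are sister taxa.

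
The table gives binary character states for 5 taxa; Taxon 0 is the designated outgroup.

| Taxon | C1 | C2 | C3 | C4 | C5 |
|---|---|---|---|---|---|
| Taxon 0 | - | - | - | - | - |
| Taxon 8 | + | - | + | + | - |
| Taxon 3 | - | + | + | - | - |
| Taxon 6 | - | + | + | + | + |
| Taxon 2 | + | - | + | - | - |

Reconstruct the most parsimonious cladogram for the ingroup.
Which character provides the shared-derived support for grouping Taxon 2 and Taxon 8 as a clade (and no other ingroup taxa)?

The outgroup has state '-' for every character, so '+' is the derived state throughout.
C1 (derived state '+') is shared by Taxon 2 and Taxon 8 — a synapomorphy uniting that clade.
C2 (derived state '+') is shared by Taxon 3 and Taxon 6 — a synapomorphy uniting that clade.
C3 (derived state '+') is shared by all ingroup taxa — unites the whole ingroup.
C4 (state '+') occurs in Taxon 6 and Taxon 8 but conflicts with the nesting implied by the other characters — most parsimoniously interpreted as homoplasy.
C5: derived state '+' in Taxon 6 only — an autapomorphy, so it tells us nothing about relationships among taxa.
Most parsimonious ingroup topology: ((Taxon 8,Taxon 2),(Taxon 3,Taxon 6)).
The clade {Taxon 2, Taxon 8} is supported by C1: its derived state '+' occurs in exactly those taxa and in no other taxon (including the outgroup).

C1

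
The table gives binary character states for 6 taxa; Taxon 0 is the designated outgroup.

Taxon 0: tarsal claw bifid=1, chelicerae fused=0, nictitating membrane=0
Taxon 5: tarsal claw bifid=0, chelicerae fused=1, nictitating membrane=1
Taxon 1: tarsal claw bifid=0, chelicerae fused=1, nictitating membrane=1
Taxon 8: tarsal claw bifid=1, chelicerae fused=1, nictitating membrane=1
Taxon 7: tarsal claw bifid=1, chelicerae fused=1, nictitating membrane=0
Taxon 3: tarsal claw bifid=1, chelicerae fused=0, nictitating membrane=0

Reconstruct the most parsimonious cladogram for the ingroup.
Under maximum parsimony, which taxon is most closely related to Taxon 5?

Taxon 1

Character polarity is set by the outgroup: the derived state is whichever differs from the outgroup's state, so for tarsal claw bifid the derived state is '0', and for the remaining characters it is '1'.
tarsal claw bifid (derived state '0') is shared by Taxon 1 and Taxon 5 — a synapomorphy uniting that clade.
Only Taxon 1, Taxon 5, Taxon 7, and Taxon 8 show the derived state '1' for chelicerae fused, supporting them as a clade.
Only Taxon 1, Taxon 5, and Taxon 8 show the derived state '1' for nictitating membrane, supporting them as a clade.
Most parsimonious ingroup topology: ((((Taxon 5,Taxon 1),Taxon 8),Taxon 7),Taxon 3).
Taxon 5 and Taxon 1 form a cherry on this tree, so they are sister taxa.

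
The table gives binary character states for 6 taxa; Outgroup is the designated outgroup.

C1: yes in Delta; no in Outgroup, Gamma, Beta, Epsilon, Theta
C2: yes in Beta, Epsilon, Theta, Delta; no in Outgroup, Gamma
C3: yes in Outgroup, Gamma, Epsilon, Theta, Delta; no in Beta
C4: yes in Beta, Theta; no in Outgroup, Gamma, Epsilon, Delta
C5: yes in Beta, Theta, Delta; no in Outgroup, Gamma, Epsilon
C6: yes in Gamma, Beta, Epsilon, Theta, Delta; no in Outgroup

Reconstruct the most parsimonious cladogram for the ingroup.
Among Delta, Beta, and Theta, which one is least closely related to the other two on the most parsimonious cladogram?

Delta

Character polarity is set by the outgroup: the derived state is whichever differs from the outgroup's state, so for C3 the derived state is 'no', and for the remaining characters it is 'yes'.
C1: derived state 'yes' in Delta only — an autapomorphy, so it tells us nothing about relationships among taxa.
C2: derived state 'yes' in Beta, Delta, Epsilon, and Theta only — synapomorphy for {Beta, Delta, Epsilon, Theta}.
C3 (derived state 'no') is unique to Beta (autapomorphy; uninformative for grouping).
C4: derived state 'yes' in Beta and Theta only — synapomorphy for {Beta, Theta}.
Only Beta, Delta, and Theta show the derived state 'yes' for C5, supporting them as a clade.
C6 (derived state 'yes') is shared by all ingroup taxa — unites the whole ingroup.
Most parsimonious ingroup topology: (Gamma,(((Beta,Theta),Delta),Epsilon)).
Theta and Beta share a more recent common ancestor with each other than either does with Delta, so Delta is the least closely related of the three.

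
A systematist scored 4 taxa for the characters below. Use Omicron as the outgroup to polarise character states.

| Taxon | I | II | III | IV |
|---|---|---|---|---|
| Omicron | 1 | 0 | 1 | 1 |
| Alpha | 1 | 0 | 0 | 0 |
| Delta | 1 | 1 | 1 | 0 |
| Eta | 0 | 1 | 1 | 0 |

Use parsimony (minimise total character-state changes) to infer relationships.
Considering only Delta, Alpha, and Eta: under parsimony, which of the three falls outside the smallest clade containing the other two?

Alpha

Character polarity is set by the outgroup: the derived state is whichever differs from the outgroup's state, so for I, III, IV the derived state is '0', and for the remaining characters it is '1'.
I: derived state '0' in Eta only — an autapomorphy, so it tells us nothing about relationships among taxa.
Only Delta and Eta show the derived state '1' for II, supporting them as a clade.
III (derived state '0') is unique to Alpha (autapomorphy; uninformative for grouping).
IV (derived state '0') is shared by all ingroup taxa — unites the whole ingroup.
Most parsimonious ingroup topology: (Alpha,(Delta,Eta)).
Eta and Delta share a more recent common ancestor with each other than either does with Alpha, so Alpha is the least closely related of the three.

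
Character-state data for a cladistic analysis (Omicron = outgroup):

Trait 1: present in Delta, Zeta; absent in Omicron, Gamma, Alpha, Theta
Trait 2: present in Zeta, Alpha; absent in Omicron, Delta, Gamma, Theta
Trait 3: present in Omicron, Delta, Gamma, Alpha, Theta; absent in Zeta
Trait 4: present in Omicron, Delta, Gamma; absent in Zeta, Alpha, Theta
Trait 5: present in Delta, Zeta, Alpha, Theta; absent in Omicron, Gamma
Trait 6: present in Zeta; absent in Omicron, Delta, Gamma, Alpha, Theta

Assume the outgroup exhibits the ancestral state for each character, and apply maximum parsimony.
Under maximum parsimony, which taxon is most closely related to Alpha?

Character polarity is set by the outgroup: the derived state is whichever differs from the outgroup's state, so for Trait 3, Trait 4 the derived state is 'absent', and for the remaining characters it is 'present'.
Trait 1 groups Delta and Zeta, which is incompatible with the clades supported by the remaining characters; treating it as convergent (homoplasy) costs fewer steps than any alternative tree.
Trait 2 (derived state 'present') is shared by Alpha and Zeta — a synapomorphy uniting that clade.
Trait 3: derived state 'absent' in Zeta only — an autapomorphy, so it tells us nothing about relationships among taxa.
Trait 4: derived state 'absent' in Alpha, Theta, and Zeta only — synapomorphy for {Alpha, Theta, Zeta}.
Trait 5: derived state 'present' in Alpha, Delta, Theta, and Zeta only — synapomorphy for {Alpha, Delta, Theta, Zeta}.
Trait 6: derived state 'present' in Zeta only — an autapomorphy, so it tells us nothing about relationships among taxa.
Most parsimonious ingroup topology: ((Delta,((Zeta,Alpha),Theta)),Gamma).
Alpha and Zeta form a cherry on this tree, so they are sister taxa.

Zeta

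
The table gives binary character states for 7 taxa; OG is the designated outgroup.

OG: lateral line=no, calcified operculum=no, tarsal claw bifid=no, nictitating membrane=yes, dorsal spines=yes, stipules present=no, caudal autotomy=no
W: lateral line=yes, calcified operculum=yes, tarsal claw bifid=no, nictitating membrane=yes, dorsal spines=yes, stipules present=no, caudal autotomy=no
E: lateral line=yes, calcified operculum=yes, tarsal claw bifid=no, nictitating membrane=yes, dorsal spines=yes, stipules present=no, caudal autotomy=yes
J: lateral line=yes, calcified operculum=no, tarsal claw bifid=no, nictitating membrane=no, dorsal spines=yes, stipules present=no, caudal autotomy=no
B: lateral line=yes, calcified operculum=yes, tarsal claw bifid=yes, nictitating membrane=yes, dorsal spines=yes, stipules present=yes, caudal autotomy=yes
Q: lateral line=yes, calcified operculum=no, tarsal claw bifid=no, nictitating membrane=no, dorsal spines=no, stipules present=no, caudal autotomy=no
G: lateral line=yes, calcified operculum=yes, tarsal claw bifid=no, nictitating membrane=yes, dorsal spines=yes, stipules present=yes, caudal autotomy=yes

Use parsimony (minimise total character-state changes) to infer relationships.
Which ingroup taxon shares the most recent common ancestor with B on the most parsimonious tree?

G

Character polarity is set by the outgroup: the derived state is whichever differs from the outgroup's state, so for nictitating membrane, dorsal spines the derived state is 'no', and for the remaining characters it is 'yes'.
lateral line (derived state 'yes') is shared by all ingroup taxa — unites the whole ingroup.
calcified operculum (derived state 'yes') is shared by B, E, G, and W — a synapomorphy uniting that clade.
tarsal claw bifid: derived state 'yes' in B only — an autapomorphy, so it tells us nothing about relationships among taxa.
nictitating membrane: derived state 'no' in J and Q only — synapomorphy for {J, Q}.
dorsal spines (derived state 'no') is unique to Q (autapomorphy; uninformative for grouping).
Only B and G show the derived state 'yes' for stipules present, supporting them as a clade.
Only B, E, and G show the derived state 'yes' for caudal autotomy, supporting them as a clade.
Most parsimonious ingroup topology: ((W,(E,(B,G))),(J,Q)).
B and G form a cherry on this tree, so they are sister taxa.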